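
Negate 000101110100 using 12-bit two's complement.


Original: 000101110100
Step 1 - Invert all bits: 111010001011
Step 2 - Add 1: 111010001011 + 1
= 111010001100 (represents -372)


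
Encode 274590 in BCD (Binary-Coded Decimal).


Each digit → 4-bit binary:
  2 → 0010
  7 → 0111
  4 → 0100
  5 → 0101
  9 → 1001
  0 → 0000
= 0010 0111 0100 0101 1001 0000


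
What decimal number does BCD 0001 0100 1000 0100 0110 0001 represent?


Each 4-bit group → digit:
  0001 → 1
  0100 → 4
  1000 → 8
  0100 → 4
  0110 → 6
  0001 → 1
= 148461


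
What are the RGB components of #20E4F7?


Hex: #20E4F7
R = 20₁₆ = 32
G = E4₁₆ = 228
B = F7₁₆ = 247
= RGB(32, 228, 247)


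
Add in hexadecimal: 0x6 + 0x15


Align and add column by column (LSB to MSB, each column mod 16 with carry):
  006
+ 015
  ---
  col 0: 6(6) + 5(5) + 0 (carry in) = 11 → B(11), carry out 0
  col 1: 0(0) + 1(1) + 0 (carry in) = 1 → 1(1), carry out 0
  col 2: 0(0) + 0(0) + 0 (carry in) = 0 → 0(0), carry out 0
Reading digits MSB→LSB: 01B
Strip leading zeros: 1B
= 0x1B


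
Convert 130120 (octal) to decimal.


Positional values:
Position 0: 0 × 8^0 = 0
Position 1: 2 × 8^1 = 16
Position 2: 1 × 8^2 = 64
Position 3: 0 × 8^3 = 0
Position 4: 3 × 8^4 = 12288
Position 5: 1 × 8^5 = 32768
Sum = 0 + 16 + 64 + 0 + 12288 + 32768
= 45136


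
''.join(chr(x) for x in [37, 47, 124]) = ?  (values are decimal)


Codes (decimal): 37 47 124
Per-code ASCII lookup:
  37  (special character) → '%'
  47  (special character) → '/'
  124  (special character) → '|'
= '%/|'


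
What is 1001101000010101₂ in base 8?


Group into 3-bit groups: 001001101000010101
  001 = 1
  001 = 1
  101 = 5
  000 = 0
  010 = 2
  101 = 5
= 0o115025


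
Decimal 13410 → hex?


Divide by 16 repeatedly:
13410 ÷ 16 = 838 remainder 2 (2)
838 ÷ 16 = 52 remainder 6 (6)
52 ÷ 16 = 3 remainder 4 (4)
3 ÷ 16 = 0 remainder 3 (3)
Reading remainders bottom-up:
= 0x3462


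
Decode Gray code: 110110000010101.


Gray code: 110110000010101
MSB stays the same: 1
Each subsequent bit = prev_binary XOR current_gray:
  B[1] = 1 XOR 1 = 0
  B[2] = 0 XOR 0 = 0
  B[3] = 0 XOR 1 = 1
  B[4] = 1 XOR 1 = 0
  B[5] = 0 XOR 0 = 0
  B[6] = 0 XOR 0 = 0
  B[7] = 0 XOR 0 = 0
  B[8] = 0 XOR 0 = 0
  B[9] = 0 XOR 0 = 0
  B[10] = 0 XOR 1 = 1
  B[11] = 1 XOR 0 = 1
  B[12] = 1 XOR 1 = 0
  B[13] = 0 XOR 0 = 0
  B[14] = 0 XOR 1 = 1
= 100100000011001 (18457 decimal)


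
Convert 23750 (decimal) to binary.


Divide by 2 repeatedly:
23750 ÷ 2 = 11875 remainder 0
11875 ÷ 2 = 5937 remainder 1
5937 ÷ 2 = 2968 remainder 1
2968 ÷ 2 = 1484 remainder 0
1484 ÷ 2 = 742 remainder 0
742 ÷ 2 = 371 remainder 0
371 ÷ 2 = 185 remainder 1
185 ÷ 2 = 92 remainder 1
92 ÷ 2 = 46 remainder 0
46 ÷ 2 = 23 remainder 0
23 ÷ 2 = 11 remainder 1
11 ÷ 2 = 5 remainder 1
5 ÷ 2 = 2 remainder 1
2 ÷ 2 = 1 remainder 0
1 ÷ 2 = 0 remainder 1
Reading remainders bottom-up:
= 101110011000110


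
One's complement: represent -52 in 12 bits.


Original: 000000110100
Invert all bits:
  bit 0: 0 → 1
  bit 1: 0 → 1
  bit 2: 0 → 1
  bit 3: 0 → 1
  bit 4: 0 → 1
  bit 5: 0 → 1
  bit 6: 1 → 0
  bit 7: 1 → 0
  bit 8: 0 → 1
  bit 9: 1 → 0
  bit 10: 0 → 1
  bit 11: 0 → 1
= 111111001011


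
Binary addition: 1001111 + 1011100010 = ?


Align and add column by column (LSB to MSB, carry propagating):
  00001001111
+ 01011100010
  -----------
  col 0: 1 + 0 + 0 (carry in) = 1 → bit 1, carry out 0
  col 1: 1 + 1 + 0 (carry in) = 2 → bit 0, carry out 1
  col 2: 1 + 0 + 1 (carry in) = 2 → bit 0, carry out 1
  col 3: 1 + 0 + 1 (carry in) = 2 → bit 0, carry out 1
  col 4: 0 + 0 + 1 (carry in) = 1 → bit 1, carry out 0
  col 5: 0 + 1 + 0 (carry in) = 1 → bit 1, carry out 0
  col 6: 1 + 1 + 0 (carry in) = 2 → bit 0, carry out 1
  col 7: 0 + 1 + 1 (carry in) = 2 → bit 0, carry out 1
  col 8: 0 + 0 + 1 (carry in) = 1 → bit 1, carry out 0
  col 9: 0 + 1 + 0 (carry in) = 1 → bit 1, carry out 0
  col 10: 0 + 0 + 0 (carry in) = 0 → bit 0, carry out 0
Reading bits MSB→LSB: 01100110001
Strip leading zeros: 1100110001
= 1100110001


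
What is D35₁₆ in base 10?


Positional values:
Position 0: 5 × 16^0 = 5 × 1 = 5
Position 1: 3 × 16^1 = 3 × 16 = 48
Position 2: D × 16^2 = 13 × 256 = 3328
Sum = 5 + 48 + 3328
= 3381


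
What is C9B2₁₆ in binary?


Each hex digit → 4 binary bits:
  C = 1100
  9 = 1001
  B = 1011
  2 = 0010
Concatenate: 1100 1001 1011 0010
= 1100100110110010


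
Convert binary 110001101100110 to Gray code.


Binary: 110001101100110
Gray code: G = B XOR (B >> 1)
B >> 1 = 011000110110011
110001101100110 XOR 011000110110011:
  1 XOR 0 = 1
  1 XOR 1 = 0
  0 XOR 1 = 1
  0 XOR 0 = 0
  0 XOR 0 = 0
  1 XOR 0 = 1
  1 XOR 1 = 0
  0 XOR 1 = 1
  1 XOR 0 = 1
  1 XOR 1 = 0
  0 XOR 1 = 1
  0 XOR 0 = 0
  1 XOR 0 = 1
  1 XOR 1 = 0
  0 XOR 1 = 1
= 101001011010101


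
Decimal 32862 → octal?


Divide by 8 repeatedly:
32862 ÷ 8 = 4107 remainder 6
4107 ÷ 8 = 513 remainder 3
513 ÷ 8 = 64 remainder 1
64 ÷ 8 = 8 remainder 0
8 ÷ 8 = 1 remainder 0
1 ÷ 8 = 0 remainder 1
Reading remainders bottom-up:
= 0o100136


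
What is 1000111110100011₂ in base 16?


Group into 4-bit nibbles: 1000111110100011
  1000 = 8
  1111 = F
  1010 = A
  0011 = 3
= 0x8FA3


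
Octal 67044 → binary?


Each octal digit → 3 binary bits:
  6 = 110
  7 = 111
  0 = 000
  4 = 100
  4 = 100
Concatenate: 110 111 000 100 100
= 110111000100100


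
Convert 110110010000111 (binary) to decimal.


Positional values:
Bit 0: 1 × 2^0 = 1
Bit 1: 1 × 2^1 = 2
Bit 2: 1 × 2^2 = 4
Bit 7: 1 × 2^7 = 128
Bit 10: 1 × 2^10 = 1024
Bit 11: 1 × 2^11 = 2048
Bit 13: 1 × 2^13 = 8192
Bit 14: 1 × 2^14 = 16384
Sum = 1 + 2 + 4 + 128 + 1024 + 2048 + 8192 + 16384
= 27783


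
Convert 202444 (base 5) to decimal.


Positional values (base 5):
  4 × 5^0 = 4 × 1 = 4
  4 × 5^1 = 4 × 5 = 20
  4 × 5^2 = 4 × 25 = 100
  2 × 5^3 = 2 × 125 = 250
  0 × 5^4 = 0 × 625 = 0
  2 × 5^5 = 2 × 3125 = 6250
Sum = 4 + 20 + 100 + 250 + 0 + 6250
= 6624


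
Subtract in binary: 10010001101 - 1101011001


Align and subtract column by column (LSB to MSB, borrowing when needed):
  10010001101
- 01101011001
  -----------
  col 0: (1 - 0 borrow-in) - 1 → 1 - 1 = 0, borrow out 0
  col 1: (0 - 0 borrow-in) - 0 → 0 - 0 = 0, borrow out 0
  col 2: (1 - 0 borrow-in) - 0 → 1 - 0 = 1, borrow out 0
  col 3: (1 - 0 borrow-in) - 1 → 1 - 1 = 0, borrow out 0
  col 4: (0 - 0 borrow-in) - 1 → borrow from next column: (0+2) - 1 = 1, borrow out 1
  col 5: (0 - 1 borrow-in) - 0 → borrow from next column: (-1+2) - 0 = 1, borrow out 1
  col 6: (0 - 1 borrow-in) - 1 → borrow from next column: (-1+2) - 1 = 0, borrow out 1
  col 7: (1 - 1 borrow-in) - 0 → 0 - 0 = 0, borrow out 0
  col 8: (0 - 0 borrow-in) - 1 → borrow from next column: (0+2) - 1 = 1, borrow out 1
  col 9: (0 - 1 borrow-in) - 1 → borrow from next column: (-1+2) - 1 = 0, borrow out 1
  col 10: (1 - 1 borrow-in) - 0 → 0 - 0 = 0, borrow out 0
Reading bits MSB→LSB: 00100110100
Strip leading zeros: 100110100
= 100110100


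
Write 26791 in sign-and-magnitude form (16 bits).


Sign bit: 0 (positive)
Magnitude: 26791 = 110100010100111
= 0110100010100111


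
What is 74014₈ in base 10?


Positional values:
Position 0: 4 × 8^0 = 4
Position 1: 1 × 8^1 = 8
Position 2: 0 × 8^2 = 0
Position 3: 4 × 8^3 = 2048
Position 4: 7 × 8^4 = 28672
Sum = 4 + 8 + 0 + 2048 + 28672
= 30732


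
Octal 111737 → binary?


Each octal digit → 3 binary bits:
  1 = 001
  1 = 001
  1 = 001
  7 = 111
  3 = 011
  7 = 111
Concatenate: 001 001 001 111 011 111
= 001001001111011111


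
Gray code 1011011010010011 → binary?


Gray code: 1011011010010011
MSB stays the same: 1
Each subsequent bit = prev_binary XOR current_gray:
  B[1] = 1 XOR 0 = 1
  B[2] = 1 XOR 1 = 0
  B[3] = 0 XOR 1 = 1
  B[4] = 1 XOR 0 = 1
  B[5] = 1 XOR 1 = 0
  B[6] = 0 XOR 1 = 1
  B[7] = 1 XOR 0 = 1
  B[8] = 1 XOR 1 = 0
  B[9] = 0 XOR 0 = 0
  B[10] = 0 XOR 0 = 0
  B[11] = 0 XOR 1 = 1
  B[12] = 1 XOR 0 = 1
  B[13] = 1 XOR 0 = 1
  B[14] = 1 XOR 1 = 0
  B[15] = 0 XOR 1 = 1
= 1101101100011101 (56093 decimal)


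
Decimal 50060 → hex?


Divide by 16 repeatedly:
50060 ÷ 16 = 3128 remainder 12 (C)
3128 ÷ 16 = 195 remainder 8 (8)
195 ÷ 16 = 12 remainder 3 (3)
12 ÷ 16 = 0 remainder 12 (C)
Reading remainders bottom-up:
= 0xC38C


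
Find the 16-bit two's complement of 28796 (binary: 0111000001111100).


Original: 0111000001111100
Step 1 - Invert all bits: 1000111110000011
Step 2 - Add 1: 1000111110000011 + 1
= 1000111110000100 (represents -28796)


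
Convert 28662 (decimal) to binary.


Divide by 2 repeatedly:
28662 ÷ 2 = 14331 remainder 0
14331 ÷ 2 = 7165 remainder 1
7165 ÷ 2 = 3582 remainder 1
3582 ÷ 2 = 1791 remainder 0
1791 ÷ 2 = 895 remainder 1
895 ÷ 2 = 447 remainder 1
447 ÷ 2 = 223 remainder 1
223 ÷ 2 = 111 remainder 1
111 ÷ 2 = 55 remainder 1
55 ÷ 2 = 27 remainder 1
27 ÷ 2 = 13 remainder 1
13 ÷ 2 = 6 remainder 1
6 ÷ 2 = 3 remainder 0
3 ÷ 2 = 1 remainder 1
1 ÷ 2 = 0 remainder 1
Reading remainders bottom-up:
= 110111111110110


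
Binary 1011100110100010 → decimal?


Positional values:
Bit 1: 1 × 2^1 = 2
Bit 5: 1 × 2^5 = 32
Bit 7: 1 × 2^7 = 128
Bit 8: 1 × 2^8 = 256
Bit 11: 1 × 2^11 = 2048
Bit 12: 1 × 2^12 = 4096
Bit 13: 1 × 2^13 = 8192
Bit 15: 1 × 2^15 = 32768
Sum = 2 + 32 + 128 + 256 + 2048 + 4096 + 8192 + 32768
= 47522


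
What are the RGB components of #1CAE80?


Hex: #1CAE80
R = 1C₁₆ = 28
G = AE₁₆ = 174
B = 80₁₆ = 128
= RGB(28, 174, 128)


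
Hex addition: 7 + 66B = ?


Align and add column by column (LSB to MSB, each column mod 16 with carry):
  0007
+ 066B
  ----
  col 0: 7(7) + B(11) + 0 (carry in) = 18 → 2(2), carry out 1
  col 1: 0(0) + 6(6) + 1 (carry in) = 7 → 7(7), carry out 0
  col 2: 0(0) + 6(6) + 0 (carry in) = 6 → 6(6), carry out 0
  col 3: 0(0) + 0(0) + 0 (carry in) = 0 → 0(0), carry out 0
Reading digits MSB→LSB: 0672
Strip leading zeros: 672
= 0x672


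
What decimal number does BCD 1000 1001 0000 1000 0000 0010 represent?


Each 4-bit group → digit:
  1000 → 8
  1001 → 9
  0000 → 0
  1000 → 8
  0000 → 0
  0010 → 2
= 890802


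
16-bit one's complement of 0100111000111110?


Original: 0100111000111110
Invert all bits:
  bit 0: 0 → 1
  bit 1: 1 → 0
  bit 2: 0 → 1
  bit 3: 0 → 1
  bit 4: 1 → 0
  bit 5: 1 → 0
  bit 6: 1 → 0
  bit 7: 0 → 1
  bit 8: 0 → 1
  bit 9: 0 → 1
  bit 10: 1 → 0
  bit 11: 1 → 0
  bit 12: 1 → 0
  bit 13: 1 → 0
  bit 14: 1 → 0
  bit 15: 0 → 1
= 1011000111000001


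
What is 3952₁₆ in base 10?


Positional values:
Position 0: 2 × 16^0 = 2 × 1 = 2
Position 1: 5 × 16^1 = 5 × 16 = 80
Position 2: 9 × 16^2 = 9 × 256 = 2304
Position 3: 3 × 16^3 = 3 × 4096 = 12288
Sum = 2 + 80 + 2304 + 12288
= 14674


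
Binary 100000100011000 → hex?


Group into 4-bit nibbles: 0100000100011000
  0100 = 4
  0001 = 1
  0001 = 1
  1000 = 8
= 0x4118


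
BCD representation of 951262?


Each digit → 4-bit binary:
  9 → 1001
  5 → 0101
  1 → 0001
  2 → 0010
  6 → 0110
  2 → 0010
= 1001 0101 0001 0010 0110 0010


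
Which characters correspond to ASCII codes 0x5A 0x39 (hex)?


Codes (hex): 0x5A 0x39
Per-code ASCII lookup:
  0x5A = 90  (range 65-90: uppercase, 90 - 65 = 25) → 'Z'
  0x39 = 57  (range 48-57: digits, 57 - 48 = 9) → '9'
= 'Z9'


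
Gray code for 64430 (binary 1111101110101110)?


Binary: 1111101110101110
Gray code: G = B XOR (B >> 1)
B >> 1 = 0111110111010111
1111101110101110 XOR 0111110111010111:
  1 XOR 0 = 1
  1 XOR 1 = 0
  1 XOR 1 = 0
  1 XOR 1 = 0
  1 XOR 1 = 0
  0 XOR 1 = 1
  1 XOR 0 = 1
  1 XOR 1 = 0
  1 XOR 1 = 0
  0 XOR 1 = 1
  1 XOR 0 = 1
  0 XOR 1 = 1
  1 XOR 0 = 1
  1 XOR 1 = 0
  1 XOR 1 = 0
  0 XOR 1 = 1
= 1000011001111001


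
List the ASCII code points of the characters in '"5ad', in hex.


String: '"5ad'  (4 characters)
Per-character ASCII lookup:
  '"': special character: '"' = 34 → 0x22
  '5': digits start at 48: '5' = 48 + 5 = 53 → 0x35
  'a': lowercase starts at 97: 'a' = 97 + 0 = 97 → 0x61
  'd': lowercase starts at 97: 'd' = 97 + 3 = 100 → 0x64
= 0x22 0x35 0x61 0x64


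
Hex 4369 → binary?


Each hex digit → 4 binary bits:
  4 = 0100
  3 = 0011
  6 = 0110
  9 = 1001
Concatenate: 0100 0011 0110 1001
= 0100001101101001


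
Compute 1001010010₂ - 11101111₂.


Align and subtract column by column (LSB to MSB, borrowing when needed):
  1001010010
- 0011101111
  ----------
  col 0: (0 - 0 borrow-in) - 1 → borrow from next column: (0+2) - 1 = 1, borrow out 1
  col 1: (1 - 1 borrow-in) - 1 → borrow from next column: (0+2) - 1 = 1, borrow out 1
  col 2: (0 - 1 borrow-in) - 1 → borrow from next column: (-1+2) - 1 = 0, borrow out 1
  col 3: (0 - 1 borrow-in) - 1 → borrow from next column: (-1+2) - 1 = 0, borrow out 1
  col 4: (1 - 1 borrow-in) - 0 → 0 - 0 = 0, borrow out 0
  col 5: (0 - 0 borrow-in) - 1 → borrow from next column: (0+2) - 1 = 1, borrow out 1
  col 6: (1 - 1 borrow-in) - 1 → borrow from next column: (0+2) - 1 = 1, borrow out 1
  col 7: (0 - 1 borrow-in) - 1 → borrow from next column: (-1+2) - 1 = 0, borrow out 1
  col 8: (0 - 1 borrow-in) - 0 → borrow from next column: (-1+2) - 0 = 1, borrow out 1
  col 9: (1 - 1 borrow-in) - 0 → 0 - 0 = 0, borrow out 0
Reading bits MSB→LSB: 0101100011
Strip leading zeros: 101100011
= 101100011


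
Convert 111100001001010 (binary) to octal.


Group into 3-bit groups: 111100001001010
  111 = 7
  100 = 4
  001 = 1
  001 = 1
  010 = 2
= 0o74112


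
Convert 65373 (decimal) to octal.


Divide by 8 repeatedly:
65373 ÷ 8 = 8171 remainder 5
8171 ÷ 8 = 1021 remainder 3
1021 ÷ 8 = 127 remainder 5
127 ÷ 8 = 15 remainder 7
15 ÷ 8 = 1 remainder 7
1 ÷ 8 = 0 remainder 1
Reading remainders bottom-up:
= 0o177535


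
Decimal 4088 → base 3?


Divide by 3 repeatedly:
4088 ÷ 3 = 1362 remainder 2
1362 ÷ 3 = 454 remainder 0
454 ÷ 3 = 151 remainder 1
151 ÷ 3 = 50 remainder 1
50 ÷ 3 = 16 remainder 2
16 ÷ 3 = 5 remainder 1
5 ÷ 3 = 1 remainder 2
1 ÷ 3 = 0 remainder 1
Reading remainders bottom-up:
= 12121102


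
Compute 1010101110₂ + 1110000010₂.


Align and add column by column (LSB to MSB, carry propagating):
  01010101110
+ 01110000010
  -----------
  col 0: 0 + 0 + 0 (carry in) = 0 → bit 0, carry out 0
  col 1: 1 + 1 + 0 (carry in) = 2 → bit 0, carry out 1
  col 2: 1 + 0 + 1 (carry in) = 2 → bit 0, carry out 1
  col 3: 1 + 0 + 1 (carry in) = 2 → bit 0, carry out 1
  col 4: 0 + 0 + 1 (carry in) = 1 → bit 1, carry out 0
  col 5: 1 + 0 + 0 (carry in) = 1 → bit 1, carry out 0
  col 6: 0 + 0 + 0 (carry in) = 0 → bit 0, carry out 0
  col 7: 1 + 1 + 0 (carry in) = 2 → bit 0, carry out 1
  col 8: 0 + 1 + 1 (carry in) = 2 → bit 0, carry out 1
  col 9: 1 + 1 + 1 (carry in) = 3 → bit 1, carry out 1
  col 10: 0 + 0 + 1 (carry in) = 1 → bit 1, carry out 0
Reading bits MSB→LSB: 11000110000
Strip leading zeros: 11000110000
= 11000110000


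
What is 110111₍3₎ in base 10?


Positional values (base 3):
  1 × 3^0 = 1 × 1 = 1
  1 × 3^1 = 1 × 3 = 3
  1 × 3^2 = 1 × 9 = 9
  0 × 3^3 = 0 × 27 = 0
  1 × 3^4 = 1 × 81 = 81
  1 × 3^5 = 1 × 243 = 243
Sum = 1 + 3 + 9 + 0 + 81 + 243
= 337


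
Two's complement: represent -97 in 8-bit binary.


Original: 01100001
Step 1 - Invert all bits: 10011110
Step 2 - Add 1: 10011110 + 1
= 10011111 (represents -97)


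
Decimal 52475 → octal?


Divide by 8 repeatedly:
52475 ÷ 8 = 6559 remainder 3
6559 ÷ 8 = 819 remainder 7
819 ÷ 8 = 102 remainder 3
102 ÷ 8 = 12 remainder 6
12 ÷ 8 = 1 remainder 4
1 ÷ 8 = 0 remainder 1
Reading remainders bottom-up:
= 0o146373


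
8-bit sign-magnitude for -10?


Sign bit: 1 (negative)
Magnitude: 10 = 0001010
= 10001010


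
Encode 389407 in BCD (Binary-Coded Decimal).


Each digit → 4-bit binary:
  3 → 0011
  8 → 1000
  9 → 1001
  4 → 0100
  0 → 0000
  7 → 0111
= 0011 1000 1001 0100 0000 0111


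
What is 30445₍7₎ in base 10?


Positional values (base 7):
  5 × 7^0 = 5 × 1 = 5
  4 × 7^1 = 4 × 7 = 28
  4 × 7^2 = 4 × 49 = 196
  0 × 7^3 = 0 × 343 = 0
  3 × 7^4 = 3 × 2401 = 7203
Sum = 5 + 28 + 196 + 0 + 7203
= 7432


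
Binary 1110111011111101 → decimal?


Positional values:
Bit 0: 1 × 2^0 = 1
Bit 2: 1 × 2^2 = 4
Bit 3: 1 × 2^3 = 8
Bit 4: 1 × 2^4 = 16
Bit 5: 1 × 2^5 = 32
Bit 6: 1 × 2^6 = 64
Bit 7: 1 × 2^7 = 128
Bit 9: 1 × 2^9 = 512
Bit 10: 1 × 2^10 = 1024
Bit 11: 1 × 2^11 = 2048
Bit 13: 1 × 2^13 = 8192
Bit 14: 1 × 2^14 = 16384
Bit 15: 1 × 2^15 = 32768
Sum = 1 + 4 + 8 + 16 + 32 + 64 + 128 + 512 + 1024 + 2048 + 8192 + 16384 + 32768
= 61181


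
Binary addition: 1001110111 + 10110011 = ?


Align and add column by column (LSB to MSB, carry propagating):
  01001110111
+ 00010110011
  -----------
  col 0: 1 + 1 + 0 (carry in) = 2 → bit 0, carry out 1
  col 1: 1 + 1 + 1 (carry in) = 3 → bit 1, carry out 1
  col 2: 1 + 0 + 1 (carry in) = 2 → bit 0, carry out 1
  col 3: 0 + 0 + 1 (carry in) = 1 → bit 1, carry out 0
  col 4: 1 + 1 + 0 (carry in) = 2 → bit 0, carry out 1
  col 5: 1 + 1 + 1 (carry in) = 3 → bit 1, carry out 1
  col 6: 1 + 0 + 1 (carry in) = 2 → bit 0, carry out 1
  col 7: 0 + 1 + 1 (carry in) = 2 → bit 0, carry out 1
  col 8: 0 + 0 + 1 (carry in) = 1 → bit 1, carry out 0
  col 9: 1 + 0 + 0 (carry in) = 1 → bit 1, carry out 0
  col 10: 0 + 0 + 0 (carry in) = 0 → bit 0, carry out 0
Reading bits MSB→LSB: 01100101010
Strip leading zeros: 1100101010
= 1100101010


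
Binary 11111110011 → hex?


Group into 4-bit nibbles: 011111110011
  0111 = 7
  1111 = F
  0011 = 3
= 0x7F3


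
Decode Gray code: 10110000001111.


Gray code: 10110000001111
MSB stays the same: 1
Each subsequent bit = prev_binary XOR current_gray:
  B[1] = 1 XOR 0 = 1
  B[2] = 1 XOR 1 = 0
  B[3] = 0 XOR 1 = 1
  B[4] = 1 XOR 0 = 1
  B[5] = 1 XOR 0 = 1
  B[6] = 1 XOR 0 = 1
  B[7] = 1 XOR 0 = 1
  B[8] = 1 XOR 0 = 1
  B[9] = 1 XOR 0 = 1
  B[10] = 1 XOR 1 = 0
  B[11] = 0 XOR 1 = 1
  B[12] = 1 XOR 1 = 0
  B[13] = 0 XOR 1 = 1
= 11011111110101 (14325 decimal)


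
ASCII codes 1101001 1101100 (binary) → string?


Codes (binary): 1101001 1101100
Per-code ASCII lookup:
  1101001 = 105  (range 97-122: lowercase, 105 - 97 = 8) → 'i'
  1101100 = 108  (range 97-122: lowercase, 108 - 97 = 11) → 'l'
= 'il'


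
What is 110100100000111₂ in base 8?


Group into 3-bit groups: 110100100000111
  110 = 6
  100 = 4
  100 = 4
  000 = 0
  111 = 7
= 0o64407


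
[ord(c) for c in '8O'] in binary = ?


String: '8O'  (2 characters)
Per-character ASCII lookup:
  '8': digits start at 48: '8' = 48 + 8 = 56 → 111000
  'O': uppercase starts at 65: 'O' = 65 + 14 = 79 → 1001111
= 111000 1001111


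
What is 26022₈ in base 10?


Positional values:
Position 0: 2 × 8^0 = 2
Position 1: 2 × 8^1 = 16
Position 2: 0 × 8^2 = 0
Position 3: 6 × 8^3 = 3072
Position 4: 2 × 8^4 = 8192
Sum = 2 + 16 + 0 + 3072 + 8192
= 11282


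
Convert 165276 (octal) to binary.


Each octal digit → 3 binary bits:
  1 = 001
  6 = 110
  5 = 101
  2 = 010
  7 = 111
  6 = 110
Concatenate: 001 110 101 010 111 110
= 001110101010111110


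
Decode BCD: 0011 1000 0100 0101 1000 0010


Each 4-bit group → digit:
  0011 → 3
  1000 → 8
  0100 → 4
  0101 → 5
  1000 → 8
  0010 → 2
= 384582


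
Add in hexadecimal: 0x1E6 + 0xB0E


Align and add column by column (LSB to MSB, each column mod 16 with carry):
  01E6
+ 0B0E
  ----
  col 0: 6(6) + E(14) + 0 (carry in) = 20 → 4(4), carry out 1
  col 1: E(14) + 0(0) + 1 (carry in) = 15 → F(15), carry out 0
  col 2: 1(1) + B(11) + 0 (carry in) = 12 → C(12), carry out 0
  col 3: 0(0) + 0(0) + 0 (carry in) = 0 → 0(0), carry out 0
Reading digits MSB→LSB: 0CF4
Strip leading zeros: CF4
= 0xCF4


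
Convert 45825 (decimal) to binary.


Divide by 2 repeatedly:
45825 ÷ 2 = 22912 remainder 1
22912 ÷ 2 = 11456 remainder 0
11456 ÷ 2 = 5728 remainder 0
5728 ÷ 2 = 2864 remainder 0
2864 ÷ 2 = 1432 remainder 0
1432 ÷ 2 = 716 remainder 0
716 ÷ 2 = 358 remainder 0
358 ÷ 2 = 179 remainder 0
179 ÷ 2 = 89 remainder 1
89 ÷ 2 = 44 remainder 1
44 ÷ 2 = 22 remainder 0
22 ÷ 2 = 11 remainder 0
11 ÷ 2 = 5 remainder 1
5 ÷ 2 = 2 remainder 1
2 ÷ 2 = 1 remainder 0
1 ÷ 2 = 0 remainder 1
Reading remainders bottom-up:
= 1011001100000001


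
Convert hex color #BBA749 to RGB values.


Hex: #BBA749
R = BB₁₆ = 187
G = A7₁₆ = 167
B = 49₁₆ = 73
= RGB(187, 167, 73)


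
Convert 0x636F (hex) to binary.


Each hex digit → 4 binary bits:
  6 = 0110
  3 = 0011
  6 = 0110
  F = 1111
Concatenate: 0110 0011 0110 1111
= 0110001101101111


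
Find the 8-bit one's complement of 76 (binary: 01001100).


Original: 01001100
Invert all bits:
  bit 0: 0 → 1
  bit 1: 1 → 0
  bit 2: 0 → 1
  bit 3: 0 → 1
  bit 4: 1 → 0
  bit 5: 1 → 0
  bit 6: 0 → 1
  bit 7: 0 → 1
= 10110011


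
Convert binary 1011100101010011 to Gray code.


Binary: 1011100101010011
Gray code: G = B XOR (B >> 1)
B >> 1 = 0101110010101001
1011100101010011 XOR 0101110010101001:
  1 XOR 0 = 1
  0 XOR 1 = 1
  1 XOR 0 = 1
  1 XOR 1 = 0
  1 XOR 1 = 0
  0 XOR 1 = 1
  0 XOR 0 = 0
  1 XOR 0 = 1
  0 XOR 1 = 1
  1 XOR 0 = 1
  0 XOR 1 = 1
  1 XOR 0 = 1
  0 XOR 1 = 1
  0 XOR 0 = 0
  1 XOR 0 = 1
  1 XOR 1 = 0
= 1110010111111010


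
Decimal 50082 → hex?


Divide by 16 repeatedly:
50082 ÷ 16 = 3130 remainder 2 (2)
3130 ÷ 16 = 195 remainder 10 (A)
195 ÷ 16 = 12 remainder 3 (3)
12 ÷ 16 = 0 remainder 12 (C)
Reading remainders bottom-up:
= 0xC3A2


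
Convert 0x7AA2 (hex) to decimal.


Positional values:
Position 0: 2 × 16^0 = 2 × 1 = 2
Position 1: A × 16^1 = 10 × 16 = 160
Position 2: A × 16^2 = 10 × 256 = 2560
Position 3: 7 × 16^3 = 7 × 4096 = 28672
Sum = 2 + 160 + 2560 + 28672
= 31394


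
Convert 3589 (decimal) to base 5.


Divide by 5 repeatedly:
3589 ÷ 5 = 717 remainder 4
717 ÷ 5 = 143 remainder 2
143 ÷ 5 = 28 remainder 3
28 ÷ 5 = 5 remainder 3
5 ÷ 5 = 1 remainder 0
1 ÷ 5 = 0 remainder 1
Reading remainders bottom-up:
= 103324


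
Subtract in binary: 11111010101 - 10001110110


Align and subtract column by column (LSB to MSB, borrowing when needed):
  11111010101
- 10001110110
  -----------
  col 0: (1 - 0 borrow-in) - 0 → 1 - 0 = 1, borrow out 0
  col 1: (0 - 0 borrow-in) - 1 → borrow from next column: (0+2) - 1 = 1, borrow out 1
  col 2: (1 - 1 borrow-in) - 1 → borrow from next column: (0+2) - 1 = 1, borrow out 1
  col 3: (0 - 1 borrow-in) - 0 → borrow from next column: (-1+2) - 0 = 1, borrow out 1
  col 4: (1 - 1 borrow-in) - 1 → borrow from next column: (0+2) - 1 = 1, borrow out 1
  col 5: (0 - 1 borrow-in) - 1 → borrow from next column: (-1+2) - 1 = 0, borrow out 1
  col 6: (1 - 1 borrow-in) - 1 → borrow from next column: (0+2) - 1 = 1, borrow out 1
  col 7: (1 - 1 borrow-in) - 0 → 0 - 0 = 0, borrow out 0
  col 8: (1 - 0 borrow-in) - 0 → 1 - 0 = 1, borrow out 0
  col 9: (1 - 0 borrow-in) - 0 → 1 - 0 = 1, borrow out 0
  col 10: (1 - 0 borrow-in) - 1 → 1 - 1 = 0, borrow out 0
Reading bits MSB→LSB: 01101011111
Strip leading zeros: 1101011111
= 1101011111


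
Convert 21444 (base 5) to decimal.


Positional values (base 5):
  4 × 5^0 = 4 × 1 = 4
  4 × 5^1 = 4 × 5 = 20
  4 × 5^2 = 4 × 25 = 100
  1 × 5^3 = 1 × 125 = 125
  2 × 5^4 = 2 × 625 = 1250
Sum = 4 + 20 + 100 + 125 + 1250
= 1499


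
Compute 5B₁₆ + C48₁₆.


Align and add column by column (LSB to MSB, each column mod 16 with carry):
  005B
+ 0C48
  ----
  col 0: B(11) + 8(8) + 0 (carry in) = 19 → 3(3), carry out 1
  col 1: 5(5) + 4(4) + 1 (carry in) = 10 → A(10), carry out 0
  col 2: 0(0) + C(12) + 0 (carry in) = 12 → C(12), carry out 0
  col 3: 0(0) + 0(0) + 0 (carry in) = 0 → 0(0), carry out 0
Reading digits MSB→LSB: 0CA3
Strip leading zeros: CA3
= 0xCA3


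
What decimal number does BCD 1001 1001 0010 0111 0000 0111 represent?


Each 4-bit group → digit:
  1001 → 9
  1001 → 9
  0010 → 2
  0111 → 7
  0000 → 0
  0111 → 7
= 992707


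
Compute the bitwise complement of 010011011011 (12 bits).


Original: 010011011011
Invert all bits:
  bit 0: 0 → 1
  bit 1: 1 → 0
  bit 2: 0 → 1
  bit 3: 0 → 1
  bit 4: 1 → 0
  bit 5: 1 → 0
  bit 6: 0 → 1
  bit 7: 1 → 0
  bit 8: 1 → 0
  bit 9: 0 → 1
  bit 10: 1 → 0
  bit 11: 1 → 0
= 101100100100


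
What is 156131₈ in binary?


Each octal digit → 3 binary bits:
  1 = 001
  5 = 101
  6 = 110
  1 = 001
  3 = 011
  1 = 001
Concatenate: 001 101 110 001 011 001
= 001101110001011001


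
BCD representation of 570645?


Each digit → 4-bit binary:
  5 → 0101
  7 → 0111
  0 → 0000
  6 → 0110
  4 → 0100
  5 → 0101
= 0101 0111 0000 0110 0100 0101


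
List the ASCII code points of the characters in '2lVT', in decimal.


String: '2lVT'  (4 characters)
Per-character ASCII lookup:
  '2': digits start at 48: '2' = 48 + 2 = 50
  'l': lowercase starts at 97: 'l' = 97 + 11 = 108
  'V': uppercase starts at 65: 'V' = 65 + 21 = 86
  'T': uppercase starts at 65: 'T' = 65 + 19 = 84
= 50 108 86 84


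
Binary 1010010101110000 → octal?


Group into 3-bit groups: 001010010101110000
  001 = 1
  010 = 2
  010 = 2
  101 = 5
  110 = 6
  000 = 0
= 0o122560


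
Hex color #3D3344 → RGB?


Hex: #3D3344
R = 3D₁₆ = 61
G = 33₁₆ = 51
B = 44₁₆ = 68
= RGB(61, 51, 68)


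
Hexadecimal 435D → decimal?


Positional values:
Position 0: D × 16^0 = 13 × 1 = 13
Position 1: 5 × 16^1 = 5 × 16 = 80
Position 2: 3 × 16^2 = 3 × 256 = 768
Position 3: 4 × 16^3 = 4 × 4096 = 16384
Sum = 13 + 80 + 768 + 16384
= 17245


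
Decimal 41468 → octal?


Divide by 8 repeatedly:
41468 ÷ 8 = 5183 remainder 4
5183 ÷ 8 = 647 remainder 7
647 ÷ 8 = 80 remainder 7
80 ÷ 8 = 10 remainder 0
10 ÷ 8 = 1 remainder 2
1 ÷ 8 = 0 remainder 1
Reading remainders bottom-up:
= 0o120774


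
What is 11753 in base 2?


Divide by 2 repeatedly:
11753 ÷ 2 = 5876 remainder 1
5876 ÷ 2 = 2938 remainder 0
2938 ÷ 2 = 1469 remainder 0
1469 ÷ 2 = 734 remainder 1
734 ÷ 2 = 367 remainder 0
367 ÷ 2 = 183 remainder 1
183 ÷ 2 = 91 remainder 1
91 ÷ 2 = 45 remainder 1
45 ÷ 2 = 22 remainder 1
22 ÷ 2 = 11 remainder 0
11 ÷ 2 = 5 remainder 1
5 ÷ 2 = 2 remainder 1
2 ÷ 2 = 1 remainder 0
1 ÷ 2 = 0 remainder 1
Reading remainders bottom-up:
= 10110111101001


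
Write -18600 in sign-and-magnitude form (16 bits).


Sign bit: 1 (negative)
Magnitude: 18600 = 100100010101000
= 1100100010101000


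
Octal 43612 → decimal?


Positional values:
Position 0: 2 × 8^0 = 2
Position 1: 1 × 8^1 = 8
Position 2: 6 × 8^2 = 384
Position 3: 3 × 8^3 = 1536
Position 4: 4 × 8^4 = 16384
Sum = 2 + 8 + 384 + 1536 + 16384
= 18314


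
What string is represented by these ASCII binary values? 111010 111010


Codes (binary): 111010 111010
Per-code ASCII lookup:
  111010 = 58  (special character) → ':'
  111010 = 58  (special character) → ':'
= '::'


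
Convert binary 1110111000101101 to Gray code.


Binary: 1110111000101101
Gray code: G = B XOR (B >> 1)
B >> 1 = 0111011100010110
1110111000101101 XOR 0111011100010110:
  1 XOR 0 = 1
  1 XOR 1 = 0
  1 XOR 1 = 0
  0 XOR 1 = 1
  1 XOR 0 = 1
  1 XOR 1 = 0
  1 XOR 1 = 0
  0 XOR 1 = 1
  0 XOR 0 = 0
  0 XOR 0 = 0
  1 XOR 0 = 1
  0 XOR 1 = 1
  1 XOR 0 = 1
  1 XOR 1 = 0
  0 XOR 1 = 1
  1 XOR 0 = 1
= 1001100100111011


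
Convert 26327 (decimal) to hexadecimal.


Divide by 16 repeatedly:
26327 ÷ 16 = 1645 remainder 7 (7)
1645 ÷ 16 = 102 remainder 13 (D)
102 ÷ 16 = 6 remainder 6 (6)
6 ÷ 16 = 0 remainder 6 (6)
Reading remainders bottom-up:
= 0x66D7


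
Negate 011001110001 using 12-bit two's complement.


Original: 011001110001
Step 1 - Invert all bits: 100110001110
Step 2 - Add 1: 100110001110 + 1
= 100110001111 (represents -1649)


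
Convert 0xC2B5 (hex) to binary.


Each hex digit → 4 binary bits:
  C = 1100
  2 = 0010
  B = 1011
  5 = 0101
Concatenate: 1100 0010 1011 0101
= 1100001010110101


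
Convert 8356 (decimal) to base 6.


Divide by 6 repeatedly:
8356 ÷ 6 = 1392 remainder 4
1392 ÷ 6 = 232 remainder 0
232 ÷ 6 = 38 remainder 4
38 ÷ 6 = 6 remainder 2
6 ÷ 6 = 1 remainder 0
1 ÷ 6 = 0 remainder 1
Reading remainders bottom-up:
= 102404


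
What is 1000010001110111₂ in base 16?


Group into 4-bit nibbles: 1000010001110111
  1000 = 8
  0100 = 4
  0111 = 7
  0111 = 7
= 0x8477


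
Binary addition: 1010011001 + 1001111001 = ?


Align and add column by column (LSB to MSB, carry propagating):
  01010011001
+ 01001111001
  -----------
  col 0: 1 + 1 + 0 (carry in) = 2 → bit 0, carry out 1
  col 1: 0 + 0 + 1 (carry in) = 1 → bit 1, carry out 0
  col 2: 0 + 0 + 0 (carry in) = 0 → bit 0, carry out 0
  col 3: 1 + 1 + 0 (carry in) = 2 → bit 0, carry out 1
  col 4: 1 + 1 + 1 (carry in) = 3 → bit 1, carry out 1
  col 5: 0 + 1 + 1 (carry in) = 2 → bit 0, carry out 1
  col 6: 0 + 1 + 1 (carry in) = 2 → bit 0, carry out 1
  col 7: 1 + 0 + 1 (carry in) = 2 → bit 0, carry out 1
  col 8: 0 + 0 + 1 (carry in) = 1 → bit 1, carry out 0
  col 9: 1 + 1 + 0 (carry in) = 2 → bit 0, carry out 1
  col 10: 0 + 0 + 1 (carry in) = 1 → bit 1, carry out 0
Reading bits MSB→LSB: 10100010010
Strip leading zeros: 10100010010
= 10100010010


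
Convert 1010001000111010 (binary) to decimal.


Positional values:
Bit 1: 1 × 2^1 = 2
Bit 3: 1 × 2^3 = 8
Bit 4: 1 × 2^4 = 16
Bit 5: 1 × 2^5 = 32
Bit 9: 1 × 2^9 = 512
Bit 13: 1 × 2^13 = 8192
Bit 15: 1 × 2^15 = 32768
Sum = 2 + 8 + 16 + 32 + 512 + 8192 + 32768
= 41530


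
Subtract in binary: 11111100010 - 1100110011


Align and subtract column by column (LSB to MSB, borrowing when needed):
  11111100010
- 01100110011
  -----------
  col 0: (0 - 0 borrow-in) - 1 → borrow from next column: (0+2) - 1 = 1, borrow out 1
  col 1: (1 - 1 borrow-in) - 1 → borrow from next column: (0+2) - 1 = 1, borrow out 1
  col 2: (0 - 1 borrow-in) - 0 → borrow from next column: (-1+2) - 0 = 1, borrow out 1
  col 3: (0 - 1 borrow-in) - 0 → borrow from next column: (-1+2) - 0 = 1, borrow out 1
  col 4: (0 - 1 borrow-in) - 1 → borrow from next column: (-1+2) - 1 = 0, borrow out 1
  col 5: (1 - 1 borrow-in) - 1 → borrow from next column: (0+2) - 1 = 1, borrow out 1
  col 6: (1 - 1 borrow-in) - 0 → 0 - 0 = 0, borrow out 0
  col 7: (1 - 0 borrow-in) - 0 → 1 - 0 = 1, borrow out 0
  col 8: (1 - 0 borrow-in) - 1 → 1 - 1 = 0, borrow out 0
  col 9: (1 - 0 borrow-in) - 1 → 1 - 1 = 0, borrow out 0
  col 10: (1 - 0 borrow-in) - 0 → 1 - 0 = 1, borrow out 0
Reading bits MSB→LSB: 10010101111
Strip leading zeros: 10010101111
= 10010101111


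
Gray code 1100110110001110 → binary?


Gray code: 1100110110001110
MSB stays the same: 1
Each subsequent bit = prev_binary XOR current_gray:
  B[1] = 1 XOR 1 = 0
  B[2] = 0 XOR 0 = 0
  B[3] = 0 XOR 0 = 0
  B[4] = 0 XOR 1 = 1
  B[5] = 1 XOR 1 = 0
  B[6] = 0 XOR 0 = 0
  B[7] = 0 XOR 1 = 1
  B[8] = 1 XOR 1 = 0
  B[9] = 0 XOR 0 = 0
  B[10] = 0 XOR 0 = 0
  B[11] = 0 XOR 0 = 0
  B[12] = 0 XOR 1 = 1
  B[13] = 1 XOR 1 = 0
  B[14] = 0 XOR 1 = 1
  B[15] = 1 XOR 0 = 1
= 1000100100001011 (35083 decimal)


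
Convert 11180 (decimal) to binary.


Divide by 2 repeatedly:
11180 ÷ 2 = 5590 remainder 0
5590 ÷ 2 = 2795 remainder 0
2795 ÷ 2 = 1397 remainder 1
1397 ÷ 2 = 698 remainder 1
698 ÷ 2 = 349 remainder 0
349 ÷ 2 = 174 remainder 1
174 ÷ 2 = 87 remainder 0
87 ÷ 2 = 43 remainder 1
43 ÷ 2 = 21 remainder 1
21 ÷ 2 = 10 remainder 1
10 ÷ 2 = 5 remainder 0
5 ÷ 2 = 2 remainder 1
2 ÷ 2 = 1 remainder 0
1 ÷ 2 = 0 remainder 1
Reading remainders bottom-up:
= 10101110101100


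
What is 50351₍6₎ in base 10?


Positional values (base 6):
  1 × 6^0 = 1 × 1 = 1
  5 × 6^1 = 5 × 6 = 30
  3 × 6^2 = 3 × 36 = 108
  0 × 6^3 = 0 × 216 = 0
  5 × 6^4 = 5 × 1296 = 6480
Sum = 1 + 30 + 108 + 0 + 6480
= 6619


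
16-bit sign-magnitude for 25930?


Sign bit: 0 (positive)
Magnitude: 25930 = 110010101001010
= 0110010101001010


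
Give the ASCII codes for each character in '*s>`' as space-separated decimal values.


String: '*s>`'  (4 characters)
Per-character ASCII lookup:
  '*': special character: '*' = 42
  's': lowercase starts at 97: 's' = 97 + 18 = 115
  '>': special character: '>' = 62
  '`': special character: '`' = 96
= 42 115 62 96


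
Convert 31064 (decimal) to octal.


Divide by 8 repeatedly:
31064 ÷ 8 = 3883 remainder 0
3883 ÷ 8 = 485 remainder 3
485 ÷ 8 = 60 remainder 5
60 ÷ 8 = 7 remainder 4
7 ÷ 8 = 0 remainder 7
Reading remainders bottom-up:
= 0o74530


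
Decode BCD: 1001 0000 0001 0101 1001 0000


Each 4-bit group → digit:
  1001 → 9
  0000 → 0
  0001 → 1
  0101 → 5
  1001 → 9
  0000 → 0
= 901590


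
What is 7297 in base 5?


Divide by 5 repeatedly:
7297 ÷ 5 = 1459 remainder 2
1459 ÷ 5 = 291 remainder 4
291 ÷ 5 = 58 remainder 1
58 ÷ 5 = 11 remainder 3
11 ÷ 5 = 2 remainder 1
2 ÷ 5 = 0 remainder 2
Reading remainders bottom-up:
= 213142


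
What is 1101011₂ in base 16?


Group into 4-bit nibbles: 01101011
  0110 = 6
  1011 = B
= 0x6B


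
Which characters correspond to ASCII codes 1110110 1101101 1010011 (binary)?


Codes (binary): 1110110 1101101 1010011
Per-code ASCII lookup:
  1110110 = 118  (range 97-122: lowercase, 118 - 97 = 21) → 'v'
  1101101 = 109  (range 97-122: lowercase, 109 - 97 = 12) → 'm'
  1010011 = 83  (range 65-90: uppercase, 83 - 65 = 18) → 'S'
= 'vmS'


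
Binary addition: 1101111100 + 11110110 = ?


Align and add column by column (LSB to MSB, carry propagating):
  01101111100
+ 00011110110
  -----------
  col 0: 0 + 0 + 0 (carry in) = 0 → bit 0, carry out 0
  col 1: 0 + 1 + 0 (carry in) = 1 → bit 1, carry out 0
  col 2: 1 + 1 + 0 (carry in) = 2 → bit 0, carry out 1
  col 3: 1 + 0 + 1 (carry in) = 2 → bit 0, carry out 1
  col 4: 1 + 1 + 1 (carry in) = 3 → bit 1, carry out 1
  col 5: 1 + 1 + 1 (carry in) = 3 → bit 1, carry out 1
  col 6: 1 + 1 + 1 (carry in) = 3 → bit 1, carry out 1
  col 7: 0 + 1 + 1 (carry in) = 2 → bit 0, carry out 1
  col 8: 1 + 0 + 1 (carry in) = 2 → bit 0, carry out 1
  col 9: 1 + 0 + 1 (carry in) = 2 → bit 0, carry out 1
  col 10: 0 + 0 + 1 (carry in) = 1 → bit 1, carry out 0
Reading bits MSB→LSB: 10001110010
Strip leading zeros: 10001110010
= 10001110010


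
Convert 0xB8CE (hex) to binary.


Each hex digit → 4 binary bits:
  B = 1011
  8 = 1000
  C = 1100
  E = 1110
Concatenate: 1011 1000 1100 1110
= 1011100011001110


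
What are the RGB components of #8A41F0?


Hex: #8A41F0
R = 8A₁₆ = 138
G = 41₁₆ = 65
B = F0₁₆ = 240
= RGB(138, 65, 240)


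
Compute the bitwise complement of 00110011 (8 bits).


Original: 00110011
Invert all bits:
  bit 0: 0 → 1
  bit 1: 0 → 1
  bit 2: 1 → 0
  bit 3: 1 → 0
  bit 4: 0 → 1
  bit 5: 0 → 1
  bit 6: 1 → 0
  bit 7: 1 → 0
= 11001100


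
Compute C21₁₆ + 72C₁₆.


Align and add column by column (LSB to MSB, each column mod 16 with carry):
  0C21
+ 072C
  ----
  col 0: 1(1) + C(12) + 0 (carry in) = 13 → D(13), carry out 0
  col 1: 2(2) + 2(2) + 0 (carry in) = 4 → 4(4), carry out 0
  col 2: C(12) + 7(7) + 0 (carry in) = 19 → 3(3), carry out 1
  col 3: 0(0) + 0(0) + 1 (carry in) = 1 → 1(1), carry out 0
Reading digits MSB→LSB: 134D
Strip leading zeros: 134D
= 0x134D


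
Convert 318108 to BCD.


Each digit → 4-bit binary:
  3 → 0011
  1 → 0001
  8 → 1000
  1 → 0001
  0 → 0000
  8 → 1000
= 0011 0001 1000 0001 0000 1000


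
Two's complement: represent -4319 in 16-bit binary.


Original: 0001000011011111
Step 1 - Invert all bits: 1110111100100000
Step 2 - Add 1: 1110111100100000 + 1
= 1110111100100001 (represents -4319)


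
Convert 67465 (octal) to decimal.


Positional values:
Position 0: 5 × 8^0 = 5
Position 1: 6 × 8^1 = 48
Position 2: 4 × 8^2 = 256
Position 3: 7 × 8^3 = 3584
Position 4: 6 × 8^4 = 24576
Sum = 5 + 48 + 256 + 3584 + 24576
= 28469


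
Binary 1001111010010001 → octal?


Group into 3-bit groups: 001001111010010001
  001 = 1
  001 = 1
  111 = 7
  010 = 2
  010 = 2
  001 = 1
= 0o117221


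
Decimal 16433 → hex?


Divide by 16 repeatedly:
16433 ÷ 16 = 1027 remainder 1 (1)
1027 ÷ 16 = 64 remainder 3 (3)
64 ÷ 16 = 4 remainder 0 (0)
4 ÷ 16 = 0 remainder 4 (4)
Reading remainders bottom-up:
= 0x4031


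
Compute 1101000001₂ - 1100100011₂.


Align and subtract column by column (LSB to MSB, borrowing when needed):
  1101000001
- 1100100011
  ----------
  col 0: (1 - 0 borrow-in) - 1 → 1 - 1 = 0, borrow out 0
  col 1: (0 - 0 borrow-in) - 1 → borrow from next column: (0+2) - 1 = 1, borrow out 1
  col 2: (0 - 1 borrow-in) - 0 → borrow from next column: (-1+2) - 0 = 1, borrow out 1
  col 3: (0 - 1 borrow-in) - 0 → borrow from next column: (-1+2) - 0 = 1, borrow out 1
  col 4: (0 - 1 borrow-in) - 0 → borrow from next column: (-1+2) - 0 = 1, borrow out 1
  col 5: (0 - 1 borrow-in) - 1 → borrow from next column: (-1+2) - 1 = 0, borrow out 1
  col 6: (1 - 1 borrow-in) - 0 → 0 - 0 = 0, borrow out 0
  col 7: (0 - 0 borrow-in) - 0 → 0 - 0 = 0, borrow out 0
  col 8: (1 - 0 borrow-in) - 1 → 1 - 1 = 0, borrow out 0
  col 9: (1 - 0 borrow-in) - 1 → 1 - 1 = 0, borrow out 0
Reading bits MSB→LSB: 0000011110
Strip leading zeros: 11110
= 11110


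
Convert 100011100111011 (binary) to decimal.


Positional values:
Bit 0: 1 × 2^0 = 1
Bit 1: 1 × 2^1 = 2
Bit 3: 1 × 2^3 = 8
Bit 4: 1 × 2^4 = 16
Bit 5: 1 × 2^5 = 32
Bit 8: 1 × 2^8 = 256
Bit 9: 1 × 2^9 = 512
Bit 10: 1 × 2^10 = 1024
Bit 14: 1 × 2^14 = 16384
Sum = 1 + 2 + 8 + 16 + 32 + 256 + 512 + 1024 + 16384
= 18235


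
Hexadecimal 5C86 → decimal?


Positional values:
Position 0: 6 × 16^0 = 6 × 1 = 6
Position 1: 8 × 16^1 = 8 × 16 = 128
Position 2: C × 16^2 = 12 × 256 = 3072
Position 3: 5 × 16^3 = 5 × 4096 = 20480
Sum = 6 + 128 + 3072 + 20480
= 23686


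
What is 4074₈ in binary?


Each octal digit → 3 binary bits:
  4 = 100
  0 = 000
  7 = 111
  4 = 100
Concatenate: 100 000 111 100
= 100000111100


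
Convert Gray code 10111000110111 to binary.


Gray code: 10111000110111
MSB stays the same: 1
Each subsequent bit = prev_binary XOR current_gray:
  B[1] = 1 XOR 0 = 1
  B[2] = 1 XOR 1 = 0
  B[3] = 0 XOR 1 = 1
  B[4] = 1 XOR 1 = 0
  B[5] = 0 XOR 0 = 0
  B[6] = 0 XOR 0 = 0
  B[7] = 0 XOR 0 = 0
  B[8] = 0 XOR 1 = 1
  B[9] = 1 XOR 1 = 0
  B[10] = 0 XOR 0 = 0
  B[11] = 0 XOR 1 = 1
  B[12] = 1 XOR 1 = 0
  B[13] = 0 XOR 1 = 1
= 11010000100101 (13349 decimal)


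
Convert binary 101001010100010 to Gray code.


Binary: 101001010100010
Gray code: G = B XOR (B >> 1)
B >> 1 = 010100101010001
101001010100010 XOR 010100101010001:
  1 XOR 0 = 1
  0 XOR 1 = 1
  1 XOR 0 = 1
  0 XOR 1 = 1
  0 XOR 0 = 0
  1 XOR 0 = 1
  0 XOR 1 = 1
  1 XOR 0 = 1
  0 XOR 1 = 1
  1 XOR 0 = 1
  0 XOR 1 = 1
  0 XOR 0 = 0
  0 XOR 0 = 0
  1 XOR 0 = 1
  0 XOR 1 = 1
= 111101111110011


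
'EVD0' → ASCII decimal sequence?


String: 'EVD0'  (4 characters)
Per-character ASCII lookup:
  'E': uppercase starts at 65: 'E' = 65 + 4 = 69
  'V': uppercase starts at 65: 'V' = 65 + 21 = 86
  'D': uppercase starts at 65: 'D' = 65 + 3 = 68
  '0': digits start at 48: '0' = 48 + 0 = 48
= 69 86 68 48


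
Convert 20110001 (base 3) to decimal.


Positional values (base 3):
  1 × 3^0 = 1 × 1 = 1
  0 × 3^1 = 0 × 3 = 0
  0 × 3^2 = 0 × 9 = 0
  0 × 3^3 = 0 × 27 = 0
  1 × 3^4 = 1 × 81 = 81
  1 × 3^5 = 1 × 243 = 243
  0 × 3^6 = 0 × 729 = 0
  2 × 3^7 = 2 × 2187 = 4374
Sum = 1 + 0 + 0 + 0 + 81 + 243 + 0 + 4374
= 4699


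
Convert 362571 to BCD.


Each digit → 4-bit binary:
  3 → 0011
  6 → 0110
  2 → 0010
  5 → 0101
  7 → 0111
  1 → 0001
= 0011 0110 0010 0101 0111 0001
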